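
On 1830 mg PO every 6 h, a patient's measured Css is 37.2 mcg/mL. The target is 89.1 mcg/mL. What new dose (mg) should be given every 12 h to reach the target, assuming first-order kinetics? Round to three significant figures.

8770 mg

With linear kinetics, Css is proportional to dose rate (D/τ) at fixed clearance.
D₂ = D₁ × (Css,target / Css,current) × (τ₂/τ₁) = 1830 × (89.1/37.2) × (12/6) = 8766 mg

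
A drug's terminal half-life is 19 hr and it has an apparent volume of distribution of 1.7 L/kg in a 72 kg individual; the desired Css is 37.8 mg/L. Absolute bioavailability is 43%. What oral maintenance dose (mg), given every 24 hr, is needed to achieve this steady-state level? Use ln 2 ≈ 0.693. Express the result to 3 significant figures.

9420 mg

Vd = 1.7 L/kg × 72 kg = 122.4 L
CL = 0.693 × Vd / t½ = 0.693 × 122.4 / 19 = 4.464 L/h
D = CL × Css × τ / F = 4.464 × 37.8 × 24 / 0.43 = 9418 mg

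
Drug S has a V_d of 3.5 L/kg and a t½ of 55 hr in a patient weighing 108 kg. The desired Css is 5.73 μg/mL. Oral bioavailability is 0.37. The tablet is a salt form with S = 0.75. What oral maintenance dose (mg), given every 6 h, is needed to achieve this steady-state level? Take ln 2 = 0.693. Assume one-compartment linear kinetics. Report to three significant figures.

Vd = 3.5 L/kg × 108 kg = 378.0 L
CL = ln 2 · Vd / t½ = 0.693 × 378.0 / 55 = 4.763 L/h
D = CL × Css × τ / F / S = 4.763 × 5.73 × 6 / 0.37 / 0.75 = 590.1 mg

590 mg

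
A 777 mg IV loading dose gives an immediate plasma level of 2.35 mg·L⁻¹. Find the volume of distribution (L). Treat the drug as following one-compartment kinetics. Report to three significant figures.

Immediately after an IV bolus, C₀ = Dose / Vd, so Vd = Dose / C₀.
Vd = 777 / 2.35 = 330.6 L

331 L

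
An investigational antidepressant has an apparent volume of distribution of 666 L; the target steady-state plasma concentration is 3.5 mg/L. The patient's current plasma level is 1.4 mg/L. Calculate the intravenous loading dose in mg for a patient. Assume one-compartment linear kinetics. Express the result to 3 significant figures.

The loading dose fills Vd to the target concentration.
Concentration deficit ΔC = 3.5 − 1.4 = 2.100 mg/L
LD = Vd × ΔC = 666.0 × 2.100 = 1399 mg

1400 mg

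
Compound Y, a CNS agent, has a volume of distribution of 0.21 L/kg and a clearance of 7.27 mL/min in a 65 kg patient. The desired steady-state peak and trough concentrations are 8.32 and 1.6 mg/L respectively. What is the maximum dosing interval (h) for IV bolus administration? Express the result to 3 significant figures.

Total Vd = 0.21 × 65 = 13.65 L
CL = 7.27 mL/min × 60/1000 = 0.4362 L/h
k = CL / Vd = 0.4362 / 13.65 = 0.03196 h⁻¹
Between IV bolus doses, concentration decays as C = C₀·e^(−kτ), so C_peak/C_trough = e^(kτ).
τ_max = ln(C_peak/C_trough) / k = ln(8.32/1.6) / 0.03196 = 1.649 / 0.03196 = 51.60 h

51.6 h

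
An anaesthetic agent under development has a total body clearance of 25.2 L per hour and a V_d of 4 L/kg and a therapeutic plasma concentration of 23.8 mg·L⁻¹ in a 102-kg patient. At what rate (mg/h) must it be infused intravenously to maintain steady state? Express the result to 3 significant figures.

R₀ = 25.20 × 23.8 = 599.8 mg/h

600 mg/h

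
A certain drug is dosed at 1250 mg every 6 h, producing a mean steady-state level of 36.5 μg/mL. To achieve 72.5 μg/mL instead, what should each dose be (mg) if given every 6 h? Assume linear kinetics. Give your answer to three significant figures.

2480 mg

With linear kinetics, Css is proportional to dose rate (D/τ) at fixed clearance.
D₂ = D₁ × (Css,target / Css,current) = 1250 × 72.5/36.5 = 2483 mg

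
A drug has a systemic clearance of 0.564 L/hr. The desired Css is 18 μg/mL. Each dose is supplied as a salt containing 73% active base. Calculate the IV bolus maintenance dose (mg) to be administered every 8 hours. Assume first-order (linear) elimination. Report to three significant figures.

111 mg

D = CL × Css × τ / S = 0.5640 × 18 × 8 / 0.73 = 111.3 mg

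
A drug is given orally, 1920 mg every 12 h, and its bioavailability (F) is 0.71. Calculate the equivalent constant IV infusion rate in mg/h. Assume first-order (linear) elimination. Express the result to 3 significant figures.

Equivalent systemic input: infusion rate = F·D/τ.
Rate = 0.71 × 1920 / 12 = 113.6 mg/h

114 mg/h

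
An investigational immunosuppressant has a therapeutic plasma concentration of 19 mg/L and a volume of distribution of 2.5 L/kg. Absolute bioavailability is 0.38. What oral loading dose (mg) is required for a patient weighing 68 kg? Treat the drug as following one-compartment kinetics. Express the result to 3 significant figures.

Vd = 2.5 L/kg × 68 kg = 170.0 L
LD = Vd × C / F = 170.0 × 19.00 / 0.38 = 8500 mg

8500 mg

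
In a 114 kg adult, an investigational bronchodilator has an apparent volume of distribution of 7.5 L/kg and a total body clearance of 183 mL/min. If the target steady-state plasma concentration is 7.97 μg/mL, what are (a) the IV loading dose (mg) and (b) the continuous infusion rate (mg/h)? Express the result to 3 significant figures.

Total Vd = 7.5 × 114 = 855.0 L
LD = Vd · C_target = 855.0 × 7.97 = 6814 mg
CL = 183 mL/min = 183 × 0.06 = 10.98 L/h
Infusion rate = 10.98 L/h × 7.97 mg/L = 87.51 mg/h

(a) 6810 mg; (b) 87.5 mg/h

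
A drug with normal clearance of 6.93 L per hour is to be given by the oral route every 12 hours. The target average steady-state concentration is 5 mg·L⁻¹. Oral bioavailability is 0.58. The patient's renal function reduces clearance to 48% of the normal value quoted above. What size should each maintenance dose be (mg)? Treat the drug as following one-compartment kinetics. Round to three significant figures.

344 mg

Patient clearance = 0.48 × 6.930 = 3.326 L/h
D = CL × Css × τ / F = 3.326 × 5 × 12 / 0.58 = 344.1 mg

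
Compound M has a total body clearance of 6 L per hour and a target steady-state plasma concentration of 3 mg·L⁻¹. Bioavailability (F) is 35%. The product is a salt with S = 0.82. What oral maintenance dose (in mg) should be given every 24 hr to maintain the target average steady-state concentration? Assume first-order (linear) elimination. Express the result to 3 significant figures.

D = CL × Css × τ / F / S = 6.000 × 3 × 24 / 0.35 / 0.82 = 1505 mg

1510 mg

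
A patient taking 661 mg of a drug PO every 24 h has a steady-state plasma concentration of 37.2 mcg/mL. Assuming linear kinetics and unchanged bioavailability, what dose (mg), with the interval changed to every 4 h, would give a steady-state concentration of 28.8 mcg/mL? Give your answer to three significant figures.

85.3 mg

For first-order elimination, Css ∝ F·D/(CL·τ); F and CL are unchanged, so Css ∝ D/τ.
D₂ = D₁ × (Css,target / Css,current) × (τ₂/τ₁) = 661 × (28.8/37.2) × (4/24) = 85.29 mg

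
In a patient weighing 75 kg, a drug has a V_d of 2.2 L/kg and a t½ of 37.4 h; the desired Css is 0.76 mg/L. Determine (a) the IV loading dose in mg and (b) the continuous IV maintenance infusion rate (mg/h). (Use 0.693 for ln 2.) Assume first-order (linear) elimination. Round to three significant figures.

Vd = 2.2 L/kg × 75 kg = 165.0 L
LD = Vd × C = 165.0 × 0.76 = 125.4 mg
CL = 0.693 × Vd / t½ = 0.693 × 165.0 / 37.4 = 3.057 L/h
Infusion rate = CL × Css = 3.057 × 0.76 = 2.323 mg/h

(a) 125 mg; (b) 2.32 mg/h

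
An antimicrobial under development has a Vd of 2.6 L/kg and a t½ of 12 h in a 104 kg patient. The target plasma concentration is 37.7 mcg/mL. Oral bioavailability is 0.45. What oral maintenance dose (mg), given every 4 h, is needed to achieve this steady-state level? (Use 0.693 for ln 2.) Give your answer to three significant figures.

5230 mg

Total Vd = 2.6 × 104 = 270.4 L
CL = 0.693 × Vd / t½ = 0.693 × 270.4 / 12 = 15.62 L/h
D = CL × Css × τ / F = 15.62 × 37.7 × 4 / 0.45 = 5234 mg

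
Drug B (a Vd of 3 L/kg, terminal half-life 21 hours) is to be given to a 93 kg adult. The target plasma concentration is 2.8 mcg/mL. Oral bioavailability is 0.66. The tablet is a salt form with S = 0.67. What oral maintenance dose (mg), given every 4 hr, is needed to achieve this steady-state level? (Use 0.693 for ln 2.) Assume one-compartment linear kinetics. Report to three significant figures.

233 mg

Total Vd = 3 × 93 = 279.0 L
CL = ln 2 · Vd / t½ = 0.693 × 279.0 / 21 = 9.207 L/h
D = CL × Css × τ / F / S = 9.207 × 2.8 × 4 / 0.66 / 0.67 = 233.2 mg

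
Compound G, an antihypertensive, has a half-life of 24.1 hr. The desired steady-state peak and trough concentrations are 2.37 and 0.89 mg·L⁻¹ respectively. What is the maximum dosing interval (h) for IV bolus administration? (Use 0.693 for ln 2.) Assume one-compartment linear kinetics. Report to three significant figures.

k = 0.693 / t½ = 0.693 / 24.1 = 0.02876 h⁻¹
Between IV bolus doses, concentration decays as C = C₀·e^(−kτ), so C_peak/C_trough = e^(kτ).
τ_max = ln(C_peak/C_trough) / k = ln(2.37/0.89) / 0.02876 = 0.9794 / 0.02876 = 34.05 h

34.1 h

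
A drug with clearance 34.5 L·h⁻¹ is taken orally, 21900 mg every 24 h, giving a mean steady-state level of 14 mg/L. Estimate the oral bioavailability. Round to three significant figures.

F·D/τ = CL·Css at steady state → F = CL·Css·τ / D.
F = 34.5 × 14 × 24 / 21900 = 0.529

0.529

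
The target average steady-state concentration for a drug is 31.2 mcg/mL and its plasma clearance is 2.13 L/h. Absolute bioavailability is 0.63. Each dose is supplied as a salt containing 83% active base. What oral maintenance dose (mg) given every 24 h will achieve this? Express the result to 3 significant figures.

At steady state, dose per interval replaces the amount cleared in that interval: F·S·D/τ = CL·Css.
D = CL × Css × τ / F / S = 2.130 × 31.2 × 24 / 0.63 / 0.83 = 3050 mg

3050 mg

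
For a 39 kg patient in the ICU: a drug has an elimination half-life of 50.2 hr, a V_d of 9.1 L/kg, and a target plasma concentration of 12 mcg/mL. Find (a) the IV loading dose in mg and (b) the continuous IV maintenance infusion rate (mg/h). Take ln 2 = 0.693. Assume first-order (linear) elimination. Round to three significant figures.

Total Vd = 9.1 × 39 = 354.9 L
LD = Vd × C = 354.9 × 12 = 4259 mg
CL = 0.693 × Vd / t½ = 0.693 × 354.9 / 50.2 = 4.899 L/h
Infusion rate = CL × Css = 4.899 × 12 = 58.79 mg/h

(a) 4260 mg; (b) 58.8 mg/h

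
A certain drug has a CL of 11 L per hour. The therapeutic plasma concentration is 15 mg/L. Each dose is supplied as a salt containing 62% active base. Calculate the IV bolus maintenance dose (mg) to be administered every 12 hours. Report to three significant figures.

3190 mg

D = CL × Css × τ / S = 11.00 × 15 × 12 / 0.62 = 3194 mg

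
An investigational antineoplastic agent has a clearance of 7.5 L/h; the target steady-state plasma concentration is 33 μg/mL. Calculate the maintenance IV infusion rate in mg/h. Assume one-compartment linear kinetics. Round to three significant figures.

248 mg/h

Infusion rate = CL · Css = 7.500 L/h × 33 mg/L = 247.5 mg/h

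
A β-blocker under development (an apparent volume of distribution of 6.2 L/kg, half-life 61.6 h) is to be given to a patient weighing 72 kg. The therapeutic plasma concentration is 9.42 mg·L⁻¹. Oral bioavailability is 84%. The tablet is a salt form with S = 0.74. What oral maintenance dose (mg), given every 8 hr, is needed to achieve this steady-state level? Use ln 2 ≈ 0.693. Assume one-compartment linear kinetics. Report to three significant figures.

609 mg

Vd = 6.2 L/kg × 72 kg = 446.4 L
CL = ln 2 · Vd / t½ = 0.693 × 446.4 / 61.6 = 5.022 L/h
D = CL × Css × τ / F / S = 5.022 × 9.42 × 8 / 0.84 / 0.74 = 608.8 mg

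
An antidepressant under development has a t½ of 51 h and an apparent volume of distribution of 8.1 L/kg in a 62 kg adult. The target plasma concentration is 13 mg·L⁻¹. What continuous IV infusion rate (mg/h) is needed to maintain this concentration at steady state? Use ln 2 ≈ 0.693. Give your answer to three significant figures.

Vd(total) = 62 kg × 8.1 L/kg = 502.2 L
k = 0.693/51 = 0.01359 h⁻¹, so CL = k·Vd = 0.01359 × 502.2 = 6.825 L/h
Infusion rate = CL × Css = 6.825 × 13 = 88.73 mg/h

88.7 mg/h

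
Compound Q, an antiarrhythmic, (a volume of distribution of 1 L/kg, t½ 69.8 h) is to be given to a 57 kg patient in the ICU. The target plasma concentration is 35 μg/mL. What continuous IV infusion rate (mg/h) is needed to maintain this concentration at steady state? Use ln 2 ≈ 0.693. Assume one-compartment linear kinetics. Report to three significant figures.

19.8 mg/h

Vd = 1 L/kg × 57 kg = 57.00 L
CL = 0.693 × Vd / t½ = 0.693 × 57.00 / 69.8 = 0.5659 L/h
Infusion rate = CL × Css = 0.5659 × 35 = 19.81 mg/h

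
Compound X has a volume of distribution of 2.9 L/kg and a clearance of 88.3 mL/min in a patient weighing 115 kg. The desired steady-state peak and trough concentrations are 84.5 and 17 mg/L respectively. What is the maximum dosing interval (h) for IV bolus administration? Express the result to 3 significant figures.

Vd = 2.9 L/kg × 115 kg = 333.5 L
CL = 88.3 mL/min × 60/1000 = 5.298 L/h
k = CL / Vd = 5.298 / 333.5 = 0.01589 h⁻¹
Between IV bolus doses, concentration decays as C = C₀·e^(−kτ), so C_peak/C_trough = e^(kτ).
τ_max = ln(C_peak/C_trough) / k = ln(84.5/17) / 0.01589 = 1.604 / 0.01589 = 100.9 h

101 h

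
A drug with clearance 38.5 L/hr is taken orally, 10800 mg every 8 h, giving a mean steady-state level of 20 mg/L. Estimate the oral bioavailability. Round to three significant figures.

F·D/τ = CL·Css at steady state → F = CL·Css·τ / D.
F = 38.5 × 20 × 8 / 10800 = 0.570

0.570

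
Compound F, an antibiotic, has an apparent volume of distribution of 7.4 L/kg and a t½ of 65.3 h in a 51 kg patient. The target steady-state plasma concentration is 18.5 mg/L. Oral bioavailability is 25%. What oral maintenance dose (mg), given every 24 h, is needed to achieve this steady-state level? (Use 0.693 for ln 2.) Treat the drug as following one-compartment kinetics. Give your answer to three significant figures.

7110 mg

Vd = 7.4 L/kg × 51 kg = 377.4 L
CL = 0.693 × Vd / t½ = 0.693 × 377.4 / 65.3 = 4.005 L/h
D = CL × Css × τ / F = 4.005 × 18.5 × 24 / 0.25 = 7113 mg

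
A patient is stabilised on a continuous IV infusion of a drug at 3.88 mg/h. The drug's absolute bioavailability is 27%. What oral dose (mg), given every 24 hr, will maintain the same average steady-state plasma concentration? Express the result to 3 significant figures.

345 mg

To maintain the same Css, the systemic dosing rate must be unchanged: F·D/τ = infusion rate.
D = rate × τ / F = 3.88 × 24 / 0.27 = 344.9 mg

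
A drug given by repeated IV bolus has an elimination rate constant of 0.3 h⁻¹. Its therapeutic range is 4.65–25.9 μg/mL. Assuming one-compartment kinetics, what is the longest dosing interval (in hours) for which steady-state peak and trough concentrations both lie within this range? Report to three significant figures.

5.72 h

Between IV bolus doses, concentration decays as C = C₀·e^(−kτ), so C_peak/C_trough = e^(kτ).
τ_max = ln(C_peak/C_trough) / k = ln(25.9/4.65) / 0.3000 = 1.717 / 0.3000 = 5.723 h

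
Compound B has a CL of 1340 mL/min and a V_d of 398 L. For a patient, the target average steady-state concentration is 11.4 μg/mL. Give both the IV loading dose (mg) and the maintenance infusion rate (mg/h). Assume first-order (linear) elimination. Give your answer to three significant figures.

Loading: fill Vd to C_target → 398.0 L × 11.4 mg/L = 4537 mg
CL = 1340 mL/min = 1340 × 0.06 = 80.40 L/h
Infusion rate = 80.40 L/h × 11.4 mg/L = 916.6 mg/h

(a) 4540 mg; (b) 917 mg/h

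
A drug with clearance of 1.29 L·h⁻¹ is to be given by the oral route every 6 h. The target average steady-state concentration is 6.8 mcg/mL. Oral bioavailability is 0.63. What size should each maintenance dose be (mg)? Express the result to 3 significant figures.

At steady state, dose per interval replaces the amount cleared in that interval: F·D/τ = CL·Css.
D = CL × Css × τ / F = 1.290 × 6.8 × 6 / 0.63 = 83.54 mg

83.5 mg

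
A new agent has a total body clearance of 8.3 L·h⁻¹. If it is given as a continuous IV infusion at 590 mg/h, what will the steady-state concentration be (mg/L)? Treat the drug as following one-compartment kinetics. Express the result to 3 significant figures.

71.1 mg/L

Css = rate / CL = 590 / 8.300 = 71.08 mg/L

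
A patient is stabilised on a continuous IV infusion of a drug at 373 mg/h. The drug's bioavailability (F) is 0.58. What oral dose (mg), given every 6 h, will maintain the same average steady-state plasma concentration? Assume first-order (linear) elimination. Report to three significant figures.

To maintain the same Css, the systemic dosing rate must be unchanged: F·D/τ = infusion rate.
D = rate × τ / F = 373 × 6 / 0.58 = 3859 mg

3860 mg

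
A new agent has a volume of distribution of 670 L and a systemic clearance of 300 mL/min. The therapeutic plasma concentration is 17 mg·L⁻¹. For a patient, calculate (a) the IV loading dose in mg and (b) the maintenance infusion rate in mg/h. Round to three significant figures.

(a) 11400 mg; (b) 306 mg/h

Loading dose = Vd × C = 670.0 × 17 = 11390 mg
Convert clearance: 300 mL/min × 60 min/h ÷ 1000 mL/L = 18.00 L/h
Infusion rate = 18.00 L/h × 17 mg/L = 306.0 mg/h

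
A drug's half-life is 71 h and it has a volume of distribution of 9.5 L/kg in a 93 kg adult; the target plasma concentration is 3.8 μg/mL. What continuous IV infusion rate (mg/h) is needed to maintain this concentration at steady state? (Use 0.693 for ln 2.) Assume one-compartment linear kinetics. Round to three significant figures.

Vd(total) = 93 kg × 9.5 L/kg = 883.5 L
CL = 0.693 × Vd / t½ = 0.693 × 883.5 / 71 = 8.623 L/h
Infusion rate = CL × Css = 8.623 × 3.8 = 32.77 mg/h

32.8 mg/h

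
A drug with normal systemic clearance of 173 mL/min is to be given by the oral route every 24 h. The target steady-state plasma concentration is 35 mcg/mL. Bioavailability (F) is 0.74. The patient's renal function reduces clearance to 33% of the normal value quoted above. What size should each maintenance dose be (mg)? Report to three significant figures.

CL = 173 mL/min × 60/1000 = 10.38 L/h
Patient clearance = 0.33 × 10.38 = 3.425 L/h
At steady state, dose per interval replaces the amount cleared in that interval: F·D/τ = CL·Css.
D = CL × Css × τ / F = 3.425 × 35 × 24 / 0.74 = 3888 mg

3890 mg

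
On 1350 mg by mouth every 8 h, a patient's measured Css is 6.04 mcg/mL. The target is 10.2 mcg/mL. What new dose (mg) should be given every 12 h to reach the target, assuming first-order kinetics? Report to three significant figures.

3420 mg

With linear kinetics, Css is proportional to dose rate (D/τ) at fixed clearance.
D₂ = D₁ × (Css,target / Css,current) × (τ₂/τ₁) = 1350 × (10.2/6.04) × (12/8) = 3420 mg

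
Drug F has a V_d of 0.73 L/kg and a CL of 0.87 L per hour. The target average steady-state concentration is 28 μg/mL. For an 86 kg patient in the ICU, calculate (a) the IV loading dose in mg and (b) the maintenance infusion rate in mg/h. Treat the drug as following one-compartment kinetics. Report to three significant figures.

Vd = 0.73 L/kg × 86 kg = 62.78 L
Loading dose = Vd × C = 62.78 × 28 = 1758 mg
Infusion rate = 0.8700 L/h × 28 mg/L = 24.36 mg/h

(a) 1760 mg; (b) 24.4 mg/h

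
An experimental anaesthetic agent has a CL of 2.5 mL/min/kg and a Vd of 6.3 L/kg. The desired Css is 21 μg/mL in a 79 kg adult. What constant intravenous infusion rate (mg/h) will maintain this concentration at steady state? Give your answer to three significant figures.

249 mg/h

CL = 2.5 mL/min/kg × 79 kg = 197.5 mL/min = 197.5 × 60/1000 = 11.85 L/h
At steady state, infusion rate equals elimination rate: rate in = CL × Css.
R₀ = 11.85 × 21 = 248.9 mg/h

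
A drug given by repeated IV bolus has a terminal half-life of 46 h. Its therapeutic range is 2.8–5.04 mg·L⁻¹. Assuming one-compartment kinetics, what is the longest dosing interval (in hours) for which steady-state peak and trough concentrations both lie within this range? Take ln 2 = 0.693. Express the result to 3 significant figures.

39.0 h

k = 0.693 / t½ = 0.693 / 46 = 0.01507 h⁻¹
Between IV bolus doses, concentration decays as C = C₀·e^(−kτ), so C_peak/C_trough = e^(kτ).
τ_max = ln(C_peak/C_trough) / k = ln(5.04/2.8) / 0.01507 = 0.5878 / 0.01507 = 39.00 h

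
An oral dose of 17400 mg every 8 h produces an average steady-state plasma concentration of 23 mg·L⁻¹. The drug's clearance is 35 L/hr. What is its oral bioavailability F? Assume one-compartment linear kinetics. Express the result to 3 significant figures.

0.370

F·D/τ = CL·Css at steady state → F = CL·Css·τ / D.
F = 35 × 23 × 8 / 17400 = 0.370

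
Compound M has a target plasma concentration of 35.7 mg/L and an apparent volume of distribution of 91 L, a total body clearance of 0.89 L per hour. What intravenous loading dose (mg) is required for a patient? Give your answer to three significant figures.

3250 mg

LD = Vd × C = 91.00 × 35.70 = 3249 mg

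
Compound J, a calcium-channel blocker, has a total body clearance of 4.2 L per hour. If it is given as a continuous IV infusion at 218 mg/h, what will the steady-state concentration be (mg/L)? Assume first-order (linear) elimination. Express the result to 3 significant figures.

Css = rate / CL = 218 / 4.200 = 51.90 mg/L

51.9 mg/L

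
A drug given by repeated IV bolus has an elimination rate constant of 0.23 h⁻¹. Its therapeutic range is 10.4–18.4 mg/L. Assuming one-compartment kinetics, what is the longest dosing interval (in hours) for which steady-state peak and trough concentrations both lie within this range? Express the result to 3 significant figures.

Between IV bolus doses, concentration decays as C = C₀·e^(−kτ), so C_peak/C_trough = e^(kτ).
τ_max = ln(C_peak/C_trough) / k = ln(18.4/10.4) / 0.2300 = 0.5705 / 0.2300 = 2.480 h

2.48 h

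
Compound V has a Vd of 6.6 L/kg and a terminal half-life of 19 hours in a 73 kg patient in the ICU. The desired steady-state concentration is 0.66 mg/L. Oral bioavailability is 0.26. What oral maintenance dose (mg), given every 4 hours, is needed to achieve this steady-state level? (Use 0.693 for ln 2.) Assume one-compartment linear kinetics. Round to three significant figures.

Vd(total) = 73 kg × 6.6 L/kg = 481.8 L
k = 0.693/19 = 0.03647 h⁻¹, so CL = k·Vd = 0.03647 × 481.8 = 17.57 L/h
D = CL × Css × τ / F = 17.57 × 0.66 × 4 / 0.26 = 178.4 mg

178 mg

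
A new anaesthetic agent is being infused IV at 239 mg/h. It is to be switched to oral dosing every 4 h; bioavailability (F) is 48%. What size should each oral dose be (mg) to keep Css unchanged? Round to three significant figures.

To maintain the same Css, the systemic dosing rate must be unchanged: F·D/τ = infusion rate.
D = rate × τ / F = 239 × 4 / 0.48 = 1992 mg

1990 mg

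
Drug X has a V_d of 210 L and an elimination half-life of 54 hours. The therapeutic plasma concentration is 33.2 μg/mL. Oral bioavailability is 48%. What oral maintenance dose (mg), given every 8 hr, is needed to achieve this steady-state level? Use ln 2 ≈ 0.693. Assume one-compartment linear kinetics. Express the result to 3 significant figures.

k = 0.693/54 = 0.01283 h⁻¹, so CL = k·Vd = 0.01283 × 210.0 = 2.694 L/h
D = CL × Css × τ / F = 2.694 × 33.2 × 8 / 0.48 = 1491 mg

1490 mg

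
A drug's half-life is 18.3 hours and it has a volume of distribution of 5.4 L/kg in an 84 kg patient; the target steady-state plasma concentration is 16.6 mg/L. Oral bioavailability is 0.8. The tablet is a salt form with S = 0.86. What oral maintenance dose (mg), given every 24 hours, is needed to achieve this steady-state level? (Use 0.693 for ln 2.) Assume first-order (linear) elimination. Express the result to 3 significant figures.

9950 mg

Vd(total) = 84 kg × 5.4 L/kg = 453.6 L
CL = ln 2 · Vd / t½ = 0.693 × 453.6 / 18.3 = 17.18 L/h
D = CL × Css × τ / F / S = 17.18 × 16.6 × 24 / 0.8 / 0.86 = 9948 mg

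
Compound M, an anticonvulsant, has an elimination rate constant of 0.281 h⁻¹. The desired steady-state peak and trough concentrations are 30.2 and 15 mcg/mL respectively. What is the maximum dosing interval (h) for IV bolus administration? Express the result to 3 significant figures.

2.49 h

Between IV bolus doses, concentration decays as C = C₀·e^(−kτ), so C_peak/C_trough = e^(kτ).
τ_max = ln(C_peak/C_trough) / k = ln(30.2/15) / 0.2810 = 0.6998 / 0.2810 = 2.490 h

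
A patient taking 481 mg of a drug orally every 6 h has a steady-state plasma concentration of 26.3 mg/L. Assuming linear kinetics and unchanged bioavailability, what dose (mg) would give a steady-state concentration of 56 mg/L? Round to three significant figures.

For first-order elimination, Css ∝ F·D/(CL·τ); F and CL are unchanged, so Css ∝ D/τ.
D₂ = D₁ × (Css,target / Css,current) = 481 × 56/26.3 = 1024 mg

1020 mg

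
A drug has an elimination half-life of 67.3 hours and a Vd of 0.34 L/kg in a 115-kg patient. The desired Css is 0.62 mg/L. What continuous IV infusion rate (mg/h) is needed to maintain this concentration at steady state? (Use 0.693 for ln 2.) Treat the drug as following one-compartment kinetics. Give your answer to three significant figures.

Vd = 0.34 L/kg × 115 kg = 39.10 L
CL = 0.693 × Vd / t½ = 0.693 × 39.10 / 67.3 = 0.4026 L/h
Infusion rate = CL × Css = 0.4026 × 0.62 = 0.2496 mg/h

0.250 mg/h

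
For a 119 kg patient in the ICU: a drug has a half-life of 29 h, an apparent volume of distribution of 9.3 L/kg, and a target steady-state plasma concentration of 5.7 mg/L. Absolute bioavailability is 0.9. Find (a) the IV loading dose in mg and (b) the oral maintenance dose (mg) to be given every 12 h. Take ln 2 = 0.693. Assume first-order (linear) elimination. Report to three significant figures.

Vd = 9.3 L/kg × 119 kg = 1107 L
LD = Vd × C = 1107 × 5.7 = 6310 mg
CL = 0.693 × Vd / t½ = 0.693 × 1107 / 29 = 26.45 L/h
D = CL × Css × τ / F = 26.45 × 5.7 × 12 / 0.9 = 2010 mg

(a) 6310 mg; (b) 2010 mg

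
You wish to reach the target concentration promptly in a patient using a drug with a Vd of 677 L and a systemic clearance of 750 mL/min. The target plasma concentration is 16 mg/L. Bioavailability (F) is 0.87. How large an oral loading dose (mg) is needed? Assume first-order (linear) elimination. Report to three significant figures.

LD = Vd × C / F = 677.0 × 16.00 / 0.87 = 12450 mg

12500 mg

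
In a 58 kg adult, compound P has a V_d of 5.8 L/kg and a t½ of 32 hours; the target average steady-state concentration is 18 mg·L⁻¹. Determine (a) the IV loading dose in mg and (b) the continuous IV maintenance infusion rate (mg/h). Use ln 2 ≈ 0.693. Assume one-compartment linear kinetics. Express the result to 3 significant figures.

(a) 6060 mg; (b) 131 mg/h

Vd = 5.8 L/kg × 58 kg = 336.4 L
LD = Vd × C = 336.4 × 18 = 6055 mg
CL = 0.693 × Vd / t½ = 0.693 × 336.4 / 32 = 7.285 L/h
Infusion rate = CL × Css = 7.285 × 18 = 131.1 mg/h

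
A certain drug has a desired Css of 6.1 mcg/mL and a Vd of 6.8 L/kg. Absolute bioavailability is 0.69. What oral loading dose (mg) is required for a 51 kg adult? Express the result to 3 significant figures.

3070 mg

Vd = 6.8 L/kg × 51 kg = 346.8 L
LD = Vd × C / F = 346.8 × 6.100 / 0.69 = 3066 mg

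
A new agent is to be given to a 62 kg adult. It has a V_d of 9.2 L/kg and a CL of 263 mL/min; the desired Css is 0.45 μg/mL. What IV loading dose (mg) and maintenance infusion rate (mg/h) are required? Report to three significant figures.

(a) 257 mg; (b) 7.10 mg/h

Vd(total) = 62 kg × 9.2 L/kg = 570.4 L
LD = Vd · C_target = 570.4 × 0.45 = 256.7 mg
Convert clearance: 263 mL/min × 60 min/h ÷ 1000 mL/L = 15.78 L/h
Maintenance: replace elimination → rate = CL × Css = 15.78 × 0.45 = 7.101 mg/h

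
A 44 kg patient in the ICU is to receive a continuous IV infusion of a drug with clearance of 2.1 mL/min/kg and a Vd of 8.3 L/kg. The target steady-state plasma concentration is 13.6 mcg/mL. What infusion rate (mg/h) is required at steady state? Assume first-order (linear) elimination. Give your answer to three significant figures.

75.4 mg/h

CL = 2.1 mL/min/kg × 44 kg = 92.40 mL/min = 92.40 × 60/1000 = 5.544 L/h
Infusion rate = CL · Css = 5.544 L/h × 13.6 mg/L = 75.40 mg/h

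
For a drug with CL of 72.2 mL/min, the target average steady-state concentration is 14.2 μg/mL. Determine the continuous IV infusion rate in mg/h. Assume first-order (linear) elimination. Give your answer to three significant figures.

61.5 mg/h

CL = 72.2 mL/min = 72.2 × 0.06 = 4.332 L/h
At steady state, infusion rate equals elimination rate: rate in = CL × Css.
R₀ = 4.332 × 14.2 = 61.51 mg/h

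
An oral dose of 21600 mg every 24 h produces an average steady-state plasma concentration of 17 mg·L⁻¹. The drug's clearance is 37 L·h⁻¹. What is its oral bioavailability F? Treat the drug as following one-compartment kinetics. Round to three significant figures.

0.699

F·D/τ = CL·Css at steady state → F = CL·Css·τ / D.
F = 37 × 17 × 24 / 21600 = 0.699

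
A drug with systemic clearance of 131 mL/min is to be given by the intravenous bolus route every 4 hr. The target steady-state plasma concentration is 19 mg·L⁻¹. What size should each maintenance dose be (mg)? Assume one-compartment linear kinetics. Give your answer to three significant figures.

Convert clearance: 131 mL/min × 60 min/h ÷ 1000 mL/L = 7.860 L/h
At steady state, dose per interval replaces the amount cleared in that interval: D/τ = CL·Css.
D = CL × Css × τ = 7.860 × 19 × 4 = 597.4 mg

597 mg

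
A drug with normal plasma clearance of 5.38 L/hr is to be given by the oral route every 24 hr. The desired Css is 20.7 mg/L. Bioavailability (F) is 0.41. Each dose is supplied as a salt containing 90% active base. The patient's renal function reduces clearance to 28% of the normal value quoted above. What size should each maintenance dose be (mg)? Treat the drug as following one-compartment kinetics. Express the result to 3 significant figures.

Patient clearance = 0.28 × 5.380 = 1.506 L/h
D = CL × Css × τ / F / S = 1.506 × 20.7 × 24 / 0.41 / 0.9 = 2028 mg

2030 mg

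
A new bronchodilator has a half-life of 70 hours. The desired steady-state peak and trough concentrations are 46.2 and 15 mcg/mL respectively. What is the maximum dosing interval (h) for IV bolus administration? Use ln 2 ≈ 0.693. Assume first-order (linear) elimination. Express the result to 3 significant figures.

114 h

k = 0.693 / t½ = 0.693 / 70 = 0.009900 h⁻¹
Between IV bolus doses, concentration decays as C = C₀·e^(−kτ), so C_peak/C_trough = e^(kτ).
τ_max = ln(C_peak/C_trough) / k = ln(46.2/15) / 0.009900 = 1.125 / 0.009900 = 113.6 h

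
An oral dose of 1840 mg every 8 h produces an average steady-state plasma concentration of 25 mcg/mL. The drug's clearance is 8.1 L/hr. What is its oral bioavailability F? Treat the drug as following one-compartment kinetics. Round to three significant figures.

F·D/τ = CL·Css at steady state → F = CL·Css·τ / D.
F = 8.1 × 25 × 8 / 1840 = 0.880

0.880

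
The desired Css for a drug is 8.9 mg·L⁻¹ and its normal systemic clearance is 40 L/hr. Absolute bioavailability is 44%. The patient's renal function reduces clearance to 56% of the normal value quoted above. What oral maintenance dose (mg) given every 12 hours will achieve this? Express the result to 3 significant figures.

Patient clearance = 0.56 × 40.00 = 22.40 L/h
At steady state, dose per interval replaces the amount cleared in that interval: F·D/τ = CL·Css.
D = CL × Css × τ / F = 22.40 × 8.9 × 12 / 0.44 = 5437 mg

5440 mg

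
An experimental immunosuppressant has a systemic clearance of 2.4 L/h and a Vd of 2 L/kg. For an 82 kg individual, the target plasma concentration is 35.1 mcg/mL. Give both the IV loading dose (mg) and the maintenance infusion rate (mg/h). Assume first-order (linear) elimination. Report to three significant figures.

(a) 5760 mg; (b) 84.2 mg/h

Total Vd = 2 × 82 = 164.0 L
Loading: fill Vd to C_target → 164.0 L × 35.1 mg/L = 5756 mg
Infusion rate = 2.400 L/h × 35.1 mg/L = 84.24 mg/h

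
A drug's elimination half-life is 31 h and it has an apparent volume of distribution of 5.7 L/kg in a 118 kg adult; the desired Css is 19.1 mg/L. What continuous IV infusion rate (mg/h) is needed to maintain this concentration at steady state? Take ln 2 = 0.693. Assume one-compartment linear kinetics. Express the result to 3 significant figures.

287 mg/h

Total Vd = 5.7 × 118 = 672.6 L
k = 0.693/31 = 0.02235 h⁻¹, so CL = k·Vd = 0.02235 × 672.6 = 15.03 L/h
Infusion rate = CL × Css = 15.03 × 19.1 = 287.1 mg/h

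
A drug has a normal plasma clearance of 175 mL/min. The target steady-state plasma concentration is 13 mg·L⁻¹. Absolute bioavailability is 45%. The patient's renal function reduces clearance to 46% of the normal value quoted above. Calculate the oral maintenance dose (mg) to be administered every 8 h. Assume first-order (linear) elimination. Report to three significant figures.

CL = 175 mL/min = 175 × 0.06 = 10.50 L/h
Patient clearance = 0.46 × 10.50 = 4.830 L/h
D = CL × Css × τ / F = 4.830 × 13 × 8 / 0.45 = 1116 mg

1120 mg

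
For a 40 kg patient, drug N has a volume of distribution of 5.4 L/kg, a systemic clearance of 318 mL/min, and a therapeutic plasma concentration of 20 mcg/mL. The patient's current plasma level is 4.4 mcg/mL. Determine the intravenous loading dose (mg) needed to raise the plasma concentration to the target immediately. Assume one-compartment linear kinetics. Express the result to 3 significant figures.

3370 mg

Vd(total) = 40 kg × 5.4 L/kg = 216.0 L
Concentration deficit ΔC = 20 − 4.4 = 15.60 mg/L
LD = Vd × ΔC = 216.0 × 15.60 = 3370 mg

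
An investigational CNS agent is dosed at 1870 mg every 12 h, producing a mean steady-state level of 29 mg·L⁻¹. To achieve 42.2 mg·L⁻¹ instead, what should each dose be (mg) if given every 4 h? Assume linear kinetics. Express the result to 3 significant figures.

For first-order elimination, Css ∝ F·D/(CL·τ); F and CL are unchanged, so Css ∝ D/τ.
D₂ = D₁ × (Css,target / Css,current) × (τ₂/τ₁) = 1870 × (42.2/29) × (4/12) = 907.1 mg

907 mg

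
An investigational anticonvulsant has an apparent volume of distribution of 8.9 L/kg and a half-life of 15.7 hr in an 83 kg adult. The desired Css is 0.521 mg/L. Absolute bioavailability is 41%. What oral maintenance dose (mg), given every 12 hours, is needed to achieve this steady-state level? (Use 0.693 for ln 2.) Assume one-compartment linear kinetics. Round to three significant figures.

Vd = 8.9 L/kg × 83 kg = 738.7 L
CL = 0.693 × Vd / t½ = 0.693 × 738.7 / 15.7 = 32.61 L/h
D = CL × Css × τ / F = 32.61 × 0.521 × 12 / 0.41 = 497.3 mg

497 mg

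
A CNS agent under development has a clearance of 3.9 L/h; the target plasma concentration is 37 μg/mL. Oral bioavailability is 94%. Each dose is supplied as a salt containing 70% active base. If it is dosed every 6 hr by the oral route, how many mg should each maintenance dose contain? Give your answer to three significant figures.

1320 mg

D = CL × Css × τ / F / S = 3.900 × 37 × 6 / 0.94 / 0.7 = 1316 mg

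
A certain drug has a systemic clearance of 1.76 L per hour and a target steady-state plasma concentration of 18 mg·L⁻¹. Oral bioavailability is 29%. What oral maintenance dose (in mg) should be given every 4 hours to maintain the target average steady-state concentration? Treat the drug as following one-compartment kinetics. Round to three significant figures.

437 mg

D = CL × Css × τ / F = 1.760 × 18 × 4 / 0.29 = 437.0 mg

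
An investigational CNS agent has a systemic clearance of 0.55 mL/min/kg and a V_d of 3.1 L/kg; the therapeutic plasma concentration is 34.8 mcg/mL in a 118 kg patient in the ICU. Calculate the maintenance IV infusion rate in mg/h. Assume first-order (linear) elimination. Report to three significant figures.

136 mg/h

CL = 0.55 mL/min/kg × 118 kg = 64.90 mL/min = 64.90 × 60/1000 = 3.894 L/h
Maintenance depends on clearance, not Vd — rate in must match rate out.
Rate = CL × Css = 3.894 × 34.8 = 135.5 mg/h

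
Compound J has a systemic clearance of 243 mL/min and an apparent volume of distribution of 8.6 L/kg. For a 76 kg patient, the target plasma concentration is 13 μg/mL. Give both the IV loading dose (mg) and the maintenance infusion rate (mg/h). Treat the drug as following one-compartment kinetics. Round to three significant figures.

(a) 8500 mg; (b) 190 mg/h

Vd = 8.6 L/kg × 76 kg = 653.6 L
Loading: fill Vd to C_target → 653.6 L × 13 mg/L = 8497 mg
CL = 243 mL/min = 243 × 0.06 = 14.58 L/h
Infusion rate = 14.58 L/h × 13 mg/L = 189.5 mg/h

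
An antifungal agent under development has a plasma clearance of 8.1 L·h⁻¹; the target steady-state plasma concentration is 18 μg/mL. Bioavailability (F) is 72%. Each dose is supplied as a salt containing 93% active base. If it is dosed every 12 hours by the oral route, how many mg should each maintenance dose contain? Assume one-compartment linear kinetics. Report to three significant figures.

2610 mg

D = CL × Css × τ / F / S = 8.100 × 18 × 12 / 0.72 / 0.93 = 2613 mg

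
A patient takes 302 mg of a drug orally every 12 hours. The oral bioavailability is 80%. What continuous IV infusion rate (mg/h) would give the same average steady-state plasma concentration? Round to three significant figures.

20.1 mg/h

Equivalent systemic input: infusion rate = F·D/τ.
Rate = 0.8 × 302 / 12 = 20.13 mg/h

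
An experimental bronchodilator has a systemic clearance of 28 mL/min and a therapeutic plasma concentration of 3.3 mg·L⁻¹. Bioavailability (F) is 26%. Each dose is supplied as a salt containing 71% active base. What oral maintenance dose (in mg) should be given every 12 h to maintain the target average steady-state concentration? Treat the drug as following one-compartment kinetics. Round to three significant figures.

360 mg

CL = 28 mL/min × 60/1000 = 1.680 L/h
At steady state, dose per interval replaces the amount cleared in that interval: F·S·D/τ = CL·Css.
D = CL × Css × τ / F / S = 1.680 × 3.3 × 12 / 0.26 / 0.71 = 360.4 mg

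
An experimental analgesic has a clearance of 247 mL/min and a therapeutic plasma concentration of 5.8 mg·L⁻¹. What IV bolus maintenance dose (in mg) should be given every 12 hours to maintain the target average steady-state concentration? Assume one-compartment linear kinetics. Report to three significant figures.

1030 mg

CL = 247 mL/min × 60/1000 = 14.82 L/h
At steady state, dose per interval replaces the amount cleared in that interval: D/τ = CL·Css.
D = CL × Css × τ = 14.82 × 5.8 × 12 = 1031 mg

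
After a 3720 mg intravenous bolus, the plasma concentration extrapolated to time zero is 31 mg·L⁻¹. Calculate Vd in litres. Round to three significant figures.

120 L

Immediately after an IV bolus, C₀ = Dose / Vd, so Vd = Dose / C₀.
Vd = 3720 / 31 = 120.0 L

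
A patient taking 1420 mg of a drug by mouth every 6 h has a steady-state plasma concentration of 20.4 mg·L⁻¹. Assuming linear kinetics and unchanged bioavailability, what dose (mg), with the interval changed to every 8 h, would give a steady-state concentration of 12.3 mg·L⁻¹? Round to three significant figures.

For first-order elimination, Css ∝ F·D/(CL·τ); F and CL are unchanged, so Css ∝ D/τ.
D₂ = D₁ × (Css,target / Css,current) × (τ₂/τ₁) = 1420 × (12.3/20.4) × (8/6) = 1142 mg

1140 mg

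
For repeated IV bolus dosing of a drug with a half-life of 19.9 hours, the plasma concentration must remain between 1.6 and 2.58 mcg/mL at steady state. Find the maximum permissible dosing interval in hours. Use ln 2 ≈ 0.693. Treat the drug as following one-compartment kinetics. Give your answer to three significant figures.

13.7 h

k = 0.693 / t½ = 0.693 / 19.9 = 0.03482 h⁻¹
Between IV bolus doses, concentration decays as C = C₀·e^(−kτ), so C_peak/C_trough = e^(kτ).
τ_max = ln(C_peak/C_trough) / k = ln(2.58/1.6) / 0.03482 = 0.4778 / 0.03482 = 13.72 h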